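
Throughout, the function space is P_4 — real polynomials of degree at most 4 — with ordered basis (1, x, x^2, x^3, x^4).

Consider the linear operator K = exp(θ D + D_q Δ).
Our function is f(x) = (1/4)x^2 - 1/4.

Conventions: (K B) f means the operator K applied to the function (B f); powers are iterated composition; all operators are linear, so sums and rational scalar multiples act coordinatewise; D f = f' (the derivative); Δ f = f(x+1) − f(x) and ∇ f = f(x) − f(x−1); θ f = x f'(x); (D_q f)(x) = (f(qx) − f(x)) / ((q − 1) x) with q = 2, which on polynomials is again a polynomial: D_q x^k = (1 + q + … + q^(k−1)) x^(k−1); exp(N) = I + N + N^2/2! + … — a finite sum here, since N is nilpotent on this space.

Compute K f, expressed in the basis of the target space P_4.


g(x) = (1/4)x^2 + (1/2)x + 1/4

order-1 term: (1/2)x + 1/2
the series for exp(θ D + D_q Δ) f terminates at order 1
exp(θ D + D_q Δ) f = (1/4)x^2 + (1/2)x + 1/4


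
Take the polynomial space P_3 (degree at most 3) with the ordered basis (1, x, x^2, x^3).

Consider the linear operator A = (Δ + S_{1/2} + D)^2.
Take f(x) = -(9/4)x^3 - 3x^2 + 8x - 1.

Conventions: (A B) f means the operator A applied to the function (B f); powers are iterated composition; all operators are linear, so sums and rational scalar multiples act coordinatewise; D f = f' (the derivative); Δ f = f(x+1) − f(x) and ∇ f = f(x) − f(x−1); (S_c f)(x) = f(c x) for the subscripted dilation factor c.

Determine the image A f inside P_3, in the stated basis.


Δ f = -(27/4)x^2 - (51/4)x + 11/4
S_{1/2} f = -(9/32)x^3 - (3/4)x^2 + 4x - 1
D f = -(27/4)x^2 - 6x + 8
(Δ + S_{1/2} + D) f = -(9/32)x^3 - (57/4)x^2 - (59/4)x + 39/4
Δ (Δ + S_{1/2} + D) f = -(27/32)x^2 - (939/32)x - 937/32
S_{1/2} (Δ + S_{1/2} + D) f = -(9/256)x^3 - (57/16)x^2 - (59/8)x + 39/4
D (Δ + S_{1/2} + D) f = -(27/32)x^2 - (57/2)x - 59/4
(Δ + S_{1/2} + D) (Δ + S_{1/2} + D) f = -(9/256)x^3 - (21/4)x^2 - (2087/32)x - 1097/32

the result is g(x) = -(9/256)x^3 - (21/4)x^2 - (2087/32)x - 1097/32


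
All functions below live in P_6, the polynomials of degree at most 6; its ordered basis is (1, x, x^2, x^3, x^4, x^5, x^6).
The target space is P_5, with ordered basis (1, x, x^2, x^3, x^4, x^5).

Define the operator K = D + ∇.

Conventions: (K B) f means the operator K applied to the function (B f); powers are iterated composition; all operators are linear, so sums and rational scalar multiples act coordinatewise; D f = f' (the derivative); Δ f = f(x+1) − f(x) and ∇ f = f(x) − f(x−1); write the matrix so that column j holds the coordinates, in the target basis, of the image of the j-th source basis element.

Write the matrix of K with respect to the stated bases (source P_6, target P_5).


the matrix is [[0, 2, -1, 1, -1, 1, -1]; [0, 0, 4, -3, 4, -5, 6]; [0, 0, 0, 6, -6, 10, -15]; [0, 0, 0, 0, 8, -10, 20]; [0, 0, 0, 0, 0, 10, -15]; [0, 0, 0, 0, 0, 0, 12]] (rows listed top to bottom)

image of 1: 0
image of x: 2
image of x^2: 4x - 1
image of x^3: 6x^2 - 3x + 1
image of x^4: 8x^3 - 6x^2 + 4x - 1
image of x^5: 10x^4 - 10x^3 + 10x^2 - 5x + 1
image of x^6: 12x^5 - 15x^4 + 20x^3 - 15x^2 + 6x - 1
each image's coordinates form column j of the matrix


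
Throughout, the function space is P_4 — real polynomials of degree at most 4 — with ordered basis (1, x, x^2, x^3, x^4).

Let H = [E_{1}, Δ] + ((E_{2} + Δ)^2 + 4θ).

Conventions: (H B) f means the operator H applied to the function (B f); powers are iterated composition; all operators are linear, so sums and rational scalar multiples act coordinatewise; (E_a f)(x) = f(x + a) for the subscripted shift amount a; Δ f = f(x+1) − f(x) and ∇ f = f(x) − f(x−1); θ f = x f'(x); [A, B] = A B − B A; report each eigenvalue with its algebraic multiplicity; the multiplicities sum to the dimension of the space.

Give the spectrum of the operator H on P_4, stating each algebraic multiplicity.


image of 1: 1
image of x: 5x + 6
image of x^2: 9x^2 + 12x + 28
image of x^3: 13x^3 + 18x^2 + 84x + 108
image of x^4: 17x^4 + 24x^3 + 168x^2 + 432x + 400
the matrix is upper triangular; its diagonal is (1, 5, 9, 13, 17)
for a triangular matrix the eigenvalues are the diagonal entries, with algebraic multiplicity their repetition count

λ = 1 (multiplicity 1), λ = 5 (multiplicity 1), λ = 9 (multiplicity 1), λ = 13 (multiplicity 1), λ = 17 (multiplicity 1)


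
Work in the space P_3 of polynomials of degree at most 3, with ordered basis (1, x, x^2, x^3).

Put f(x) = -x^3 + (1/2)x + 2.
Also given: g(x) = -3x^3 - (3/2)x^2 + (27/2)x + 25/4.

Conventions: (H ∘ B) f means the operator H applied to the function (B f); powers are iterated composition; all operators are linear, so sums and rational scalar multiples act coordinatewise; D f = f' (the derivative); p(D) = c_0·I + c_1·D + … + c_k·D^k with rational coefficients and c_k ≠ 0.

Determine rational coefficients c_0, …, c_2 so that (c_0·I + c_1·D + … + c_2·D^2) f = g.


D^0 f = -x^3 + (1/2)x + 2
D^1 f = -3x^2 + 1/2
D^2 f = -6x
matching coefficients of g against c_0 f + c_1 Df + … from the top degree down determines the c_i
solution: c_0 = 3, c_1 = 1/2, c_2 = -2

c_0 = 3, c_1 = 1/2, c_2 = -2


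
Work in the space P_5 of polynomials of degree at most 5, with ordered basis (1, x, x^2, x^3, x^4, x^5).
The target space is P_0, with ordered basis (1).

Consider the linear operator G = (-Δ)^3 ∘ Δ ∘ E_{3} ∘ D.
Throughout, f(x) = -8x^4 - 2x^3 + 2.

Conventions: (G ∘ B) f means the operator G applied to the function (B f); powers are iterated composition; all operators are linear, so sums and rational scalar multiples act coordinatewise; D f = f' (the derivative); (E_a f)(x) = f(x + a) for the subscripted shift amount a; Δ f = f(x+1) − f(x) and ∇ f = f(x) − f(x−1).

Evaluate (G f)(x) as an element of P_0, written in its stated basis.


g(x) = 0

D f = -32x^3 - 6x^2
E_{3} D f = -32x^3 - 294x^2 - 900x - 918
Δ E_{3} D f = -96x^2 - 684x - 1226
Δ (Δ ∘ E_{3} ∘ D) f = -192x - 780
(-Δ) (Δ ∘ E_{3} ∘ D) f = 192x + 780
Δ (-Δ) (Δ ∘ E_{3} ∘ D) f = 192
(-Δ) (-Δ) (Δ ∘ E_{3} ∘ D) f = -192
Δ (-Δ) (-Δ) (Δ ∘ E_{3} ∘ D) f = 0
(-Δ) (-Δ) (-Δ) (Δ ∘ E_{3} ∘ D) f = 0


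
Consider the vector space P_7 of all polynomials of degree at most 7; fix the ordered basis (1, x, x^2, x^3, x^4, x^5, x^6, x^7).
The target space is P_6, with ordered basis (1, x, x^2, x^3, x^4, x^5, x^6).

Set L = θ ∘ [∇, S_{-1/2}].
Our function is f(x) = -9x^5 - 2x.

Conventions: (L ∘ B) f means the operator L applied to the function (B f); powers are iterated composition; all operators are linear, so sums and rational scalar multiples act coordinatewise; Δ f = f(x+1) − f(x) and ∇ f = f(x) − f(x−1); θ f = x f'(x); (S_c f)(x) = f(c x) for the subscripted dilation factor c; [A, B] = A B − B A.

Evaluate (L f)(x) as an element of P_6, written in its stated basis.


S_{-1/2} f = (9/32)x^5 + x
∇ S_{-1/2} f = (45/32)x^4 - (45/16)x^3 + (45/16)x^2 - (45/32)x + 41/32
∇ f = -45x^4 + 90x^3 - 90x^2 + 45x - 11
S_{-1/2} ∇ f = -(45/16)x^4 - (45/4)x^3 - (45/2)x^2 - (45/2)x - 11
[∇, S_{-1/2}] f = (135/32)x^4 + (135/16)x^3 + (405/16)x^2 + (675/32)x + 393/32
θ [∇, S_{-1/2}] f = (135/8)x^4 + (405/16)x^3 + (405/8)x^2 + (675/32)x

g(x) = (135/8)x^4 + (405/16)x^3 + (405/8)x^2 + (675/32)x


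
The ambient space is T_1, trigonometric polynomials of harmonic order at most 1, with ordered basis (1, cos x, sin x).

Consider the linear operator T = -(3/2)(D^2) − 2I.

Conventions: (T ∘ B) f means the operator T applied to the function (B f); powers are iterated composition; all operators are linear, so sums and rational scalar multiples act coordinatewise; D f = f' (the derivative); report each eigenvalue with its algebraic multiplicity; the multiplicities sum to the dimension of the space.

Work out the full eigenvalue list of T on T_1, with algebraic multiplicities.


image of 1: -2
image of cos x: -(1/2)cos x
image of sin x: -(1/2)sin x
the matrix is diagonal; its diagonal is (-2, -1/2, -1/2)
for a triangular matrix the eigenvalues are the diagonal entries, with algebraic multiplicity their repetition count

λ = -2 (multiplicity 1), λ = -1/2 (multiplicity 2)


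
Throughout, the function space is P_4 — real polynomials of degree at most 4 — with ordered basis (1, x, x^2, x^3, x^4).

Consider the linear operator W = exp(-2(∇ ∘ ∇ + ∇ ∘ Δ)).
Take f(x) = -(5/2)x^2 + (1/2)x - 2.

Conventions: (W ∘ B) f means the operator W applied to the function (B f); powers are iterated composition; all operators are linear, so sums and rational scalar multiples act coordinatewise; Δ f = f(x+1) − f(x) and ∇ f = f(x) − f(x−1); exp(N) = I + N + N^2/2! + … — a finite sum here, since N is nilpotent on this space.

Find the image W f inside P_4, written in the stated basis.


g(x) = -(5/2)x^2 + (1/2)x + 18

order-1 term: 20
the series for exp(-2(∇ ∘ ∇ + ∇ ∘ Δ)) f terminates at order 1
exp(-2(∇ ∘ ∇ + ∇ ∘ Δ)) f = -(5/2)x^2 + (1/2)x + 18


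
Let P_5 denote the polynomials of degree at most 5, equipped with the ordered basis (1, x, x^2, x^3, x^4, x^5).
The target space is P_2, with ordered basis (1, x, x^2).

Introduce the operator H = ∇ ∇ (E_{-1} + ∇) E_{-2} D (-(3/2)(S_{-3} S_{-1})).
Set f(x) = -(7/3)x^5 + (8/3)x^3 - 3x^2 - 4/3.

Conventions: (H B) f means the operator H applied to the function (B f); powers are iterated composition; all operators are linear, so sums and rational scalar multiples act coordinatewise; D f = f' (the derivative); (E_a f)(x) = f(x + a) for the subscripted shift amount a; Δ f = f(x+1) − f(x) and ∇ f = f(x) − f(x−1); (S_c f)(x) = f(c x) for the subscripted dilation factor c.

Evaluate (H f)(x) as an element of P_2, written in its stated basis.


S_{-1} f = (7/3)x^5 - (8/3)x^3 - 3x^2 - 4/3
S_{-3} S_{-1} f = -567x^5 + 72x^3 - 27x^2 - 4/3
(-(3/2)(S_{-3} S_{-1})) f = (1701/2)x^5 - 108x^3 + (81/2)x^2 + 2
D (-(3/2)(S_{-3} S_{-1})) f = (8505/2)x^4 - 324x^2 + 81x
E_{-2} D (-(3/2)(S_{-3} S_{-1})) f = (8505/2)x^4 - 34020x^3 + 101736x^2 - 134703x + 66582
E_{-1} (E_{-2} D) (-(3/2)(S_{-3} S_{-1})) f = (8505/2)x^4 - 51030x^3 + 229311x^2 - 457245x + 682587/2
∇ (E_{-2} D) (-(3/2)(S_{-3} S_{-1})) f = 17010x^3 - 127575x^2 + 322542x - 549423/2
(E_{-1} + ∇) (E_{-2} D) (-(3/2)(S_{-3} S_{-1})) f = (8505/2)x^4 - 34020x^3 + 101736x^2 - 134703x + 66582
∇ (E_{-1} + ∇) (E_{-2} D) (-(3/2)(S_{-3} S_{-1})) f = 17010x^3 - 127575x^2 + 322542x - 549423/2
∇ ∇ (E_{-1} + ∇) (E_{-2} D) (-(3/2)(S_{-3} S_{-1})) f = 51030x^2 - 306180x + 467127

the image equals g(x) = 51030x^2 - 306180x + 467127


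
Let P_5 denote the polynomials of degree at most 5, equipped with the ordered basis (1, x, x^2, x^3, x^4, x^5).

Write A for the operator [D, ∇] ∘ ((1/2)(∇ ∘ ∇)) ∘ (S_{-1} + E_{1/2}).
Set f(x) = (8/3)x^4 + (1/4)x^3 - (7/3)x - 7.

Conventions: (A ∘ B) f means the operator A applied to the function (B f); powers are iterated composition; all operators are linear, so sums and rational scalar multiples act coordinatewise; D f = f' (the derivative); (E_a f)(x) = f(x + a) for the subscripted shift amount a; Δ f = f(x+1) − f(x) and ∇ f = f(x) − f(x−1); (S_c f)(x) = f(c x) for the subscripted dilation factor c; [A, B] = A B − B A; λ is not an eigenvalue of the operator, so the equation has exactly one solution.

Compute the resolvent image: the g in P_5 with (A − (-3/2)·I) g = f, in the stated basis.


g(x) = (16/9)x^4 + (1/6)x^3 - (14/9)x - 14/3

write g with unknown coordinates in the stated basis and equate coefficients in (A − (-3/2)·I) g = f
solving from the highest basis element down gives g = (16/9)x^4 + (1/6)x^3 - (14/9)x - 14/3
check: A g = 0
so A g − (-3/2)·g = (8/3)x^4 + (1/4)x^3 - (7/3)x - 7 = f ✓


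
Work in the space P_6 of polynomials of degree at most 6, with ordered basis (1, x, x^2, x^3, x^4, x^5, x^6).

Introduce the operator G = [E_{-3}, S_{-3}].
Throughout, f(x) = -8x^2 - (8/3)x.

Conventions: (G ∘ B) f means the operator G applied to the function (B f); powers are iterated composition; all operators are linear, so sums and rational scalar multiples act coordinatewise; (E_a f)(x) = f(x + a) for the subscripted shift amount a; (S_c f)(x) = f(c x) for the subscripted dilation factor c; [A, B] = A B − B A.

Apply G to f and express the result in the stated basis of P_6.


S_{-3} f = -72x^2 + 8x
E_{-3} S_{-3} f = -72x^2 + 440x - 672
E_{-3} f = -8x^2 + (136/3)x - 64
S_{-3} E_{-3} f = -72x^2 - 136x - 64
[E_{-3}, S_{-3}] f = 576x - 608

g(x) = 576x - 608


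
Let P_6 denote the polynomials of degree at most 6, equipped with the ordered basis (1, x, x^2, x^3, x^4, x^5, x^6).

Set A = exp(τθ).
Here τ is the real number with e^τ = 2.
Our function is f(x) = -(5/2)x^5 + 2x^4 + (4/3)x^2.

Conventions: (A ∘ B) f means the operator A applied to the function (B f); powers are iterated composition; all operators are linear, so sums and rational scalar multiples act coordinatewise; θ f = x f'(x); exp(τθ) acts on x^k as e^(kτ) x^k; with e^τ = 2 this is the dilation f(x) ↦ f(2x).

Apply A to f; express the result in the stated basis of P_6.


exp(τθ) x^k = e^(kτ) x^k; with e^τ = 2 this sends x^k to 2^k x^k
x^2 ↦ 4 x^2
x^4 ↦ 16 x^4
x^5 ↦ 32 x^5
applying this coordinatewise to f: exp(τθ) f = -80x^5 + 32x^4 + (16/3)x^2

g(x) = -80x^5 + 32x^4 + (16/3)x^2


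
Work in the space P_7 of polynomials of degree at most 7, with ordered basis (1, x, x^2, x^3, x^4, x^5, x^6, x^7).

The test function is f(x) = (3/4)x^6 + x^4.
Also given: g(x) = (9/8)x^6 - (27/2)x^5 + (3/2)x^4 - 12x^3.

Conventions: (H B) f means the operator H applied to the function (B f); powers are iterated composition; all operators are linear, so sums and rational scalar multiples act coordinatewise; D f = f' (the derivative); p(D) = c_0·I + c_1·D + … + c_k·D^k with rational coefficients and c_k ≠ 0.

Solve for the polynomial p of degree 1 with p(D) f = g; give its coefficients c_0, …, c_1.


D^0 f = (3/4)x^6 + x^4
D^1 f = (9/2)x^5 + 4x^3
matching coefficients of g against c_0 f + c_1 Df + … from the top degree down determines the c_i
solution: c_0 = 3/2, c_1 = -3

p(D) = (3/2)·I − 3·D, i.e. c_0 = 3/2, c_1 = -3


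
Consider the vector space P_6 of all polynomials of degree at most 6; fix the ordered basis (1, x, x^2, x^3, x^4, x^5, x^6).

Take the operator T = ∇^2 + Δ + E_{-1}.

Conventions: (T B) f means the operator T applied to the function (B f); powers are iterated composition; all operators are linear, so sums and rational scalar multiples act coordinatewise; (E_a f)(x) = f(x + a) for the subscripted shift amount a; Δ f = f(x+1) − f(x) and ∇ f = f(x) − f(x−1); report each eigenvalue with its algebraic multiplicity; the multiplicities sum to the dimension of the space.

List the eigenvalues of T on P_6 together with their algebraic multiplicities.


λ = 1 (multiplicity 7)

image of 1: 1
image of x: x
image of x^2: x^2 + 4
image of x^3: x^3 + 12x - 6
image of x^4: x^4 + 24x^2 - 24x + 16
image of x^5: x^5 + 40x^3 - 60x^2 + 80x - 30
image of x^6: x^6 + 60x^4 - 120x^3 + 240x^2 - 180x + 64
the matrix is upper triangular; its diagonal is (1, 1, 1, 1, 1, 1, 1)
for a triangular matrix the eigenvalues are the diagonal entries, with algebraic multiplicity their repetition count


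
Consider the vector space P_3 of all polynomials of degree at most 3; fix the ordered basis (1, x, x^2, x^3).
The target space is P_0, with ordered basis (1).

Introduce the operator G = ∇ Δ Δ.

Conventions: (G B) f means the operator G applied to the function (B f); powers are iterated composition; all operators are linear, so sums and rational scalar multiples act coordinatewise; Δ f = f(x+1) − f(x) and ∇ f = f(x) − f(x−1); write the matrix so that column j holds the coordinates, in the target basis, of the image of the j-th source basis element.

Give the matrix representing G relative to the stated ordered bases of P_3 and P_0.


the matrix is [[0, 0, 0, 6]] (rows listed top to bottom)

image of 1: 0
image of x: 0
image of x^2: 0
image of x^3: 6
each image's coordinates form column j of the matrix


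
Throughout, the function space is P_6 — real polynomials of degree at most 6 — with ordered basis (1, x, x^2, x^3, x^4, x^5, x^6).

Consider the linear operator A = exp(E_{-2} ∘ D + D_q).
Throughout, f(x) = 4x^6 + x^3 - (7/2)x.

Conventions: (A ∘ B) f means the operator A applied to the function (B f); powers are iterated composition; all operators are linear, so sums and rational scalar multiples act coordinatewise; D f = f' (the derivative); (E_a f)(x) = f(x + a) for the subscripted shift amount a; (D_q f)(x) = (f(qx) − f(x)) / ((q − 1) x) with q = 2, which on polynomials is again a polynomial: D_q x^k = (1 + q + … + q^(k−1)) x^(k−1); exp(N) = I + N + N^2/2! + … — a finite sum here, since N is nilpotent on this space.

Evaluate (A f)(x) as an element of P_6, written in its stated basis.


g(x) = 4x^6 + 276x^5 + 4728x^4 + 24625x^3 + 35246x^2 + (33411/2)x + 177793/15

order-1 term: 276x^5 - 240x^4 + 960x^3 - 1910x^2 + 1908x - 763
order-2 term: 4968x^4 - 7800x^3 + 24240x^2 - 38375x + 26368
order-3 term: 31464x^3 - 65744x^2 + 151088x - 426286/3
order-4 term: 78660x^2 - 176572x + 235680
order-5 term: 78660x - 667784/5
order-6 term: 26220
the series for exp(E_{-2} ∘ D + D_q) f terminates at order 6
exp(E_{-2} ∘ D + D_q) f = 4x^6 + 276x^5 + 4728x^4 + 24625x^3 + 35246x^2 + (33411/2)x + 177793/15


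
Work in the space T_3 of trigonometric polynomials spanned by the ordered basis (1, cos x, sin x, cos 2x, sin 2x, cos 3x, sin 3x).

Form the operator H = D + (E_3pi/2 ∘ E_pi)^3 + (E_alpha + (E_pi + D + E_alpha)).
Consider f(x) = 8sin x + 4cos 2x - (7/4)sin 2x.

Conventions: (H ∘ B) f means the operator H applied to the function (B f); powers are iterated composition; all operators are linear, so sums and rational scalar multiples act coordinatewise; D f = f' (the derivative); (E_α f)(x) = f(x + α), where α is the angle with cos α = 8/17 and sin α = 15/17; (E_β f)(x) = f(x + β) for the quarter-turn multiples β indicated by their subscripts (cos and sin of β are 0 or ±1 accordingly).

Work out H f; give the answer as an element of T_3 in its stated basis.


D f = 8cos x - (7/2)cos 2x - 8sin 2x
E_pi f = -8sin x + 4cos 2x - (7/4)sin 2x
E_3pi/2 E_pi f = 8cos x - 4cos 2x + (7/4)sin 2x
E_pi (E_3pi/2 ∘ E_pi) f = -8cos x - 4cos 2x + (7/4)sin 2x
E_3pi/2 E_pi (E_3pi/2 ∘ E_pi) f = -8sin x + 4cos 2x - (7/4)sin 2x
E_pi (E_3pi/2 ∘ E_pi) (E_3pi/2 ∘ E_pi) f = 8sin x + 4cos 2x - (7/4)sin 2x
E_3pi/2 E_pi (E_3pi/2 ∘ E_pi) (E_3pi/2 ∘ E_pi) f = -8cos x - 4cos 2x + (7/4)sin 2x
E_alpha f = (120/17)cos x + (64/17)sin x - (1064/289)cos 2x - (2713/1156)sin 2x
E_pi f = -8sin x + 4cos 2x - (7/4)sin 2x
D f = 8cos x - (7/2)cos 2x - 8sin 2x
E_alpha f = (120/17)cos x + (64/17)sin x - (1064/289)cos 2x - (2713/1156)sin 2x
(E_pi + D + E_alpha) f = (256/17)cos x - (72/17)sin x - (1839/578)cos 2x - (3496/289)sin 2x
(E_alpha + (E_pi + D + E_alpha)) f = (376/17)cos x - (8/17)sin x - (3967/578)cos 2x - (16697/1156)sin 2x
(D + (E_3pi/2 ∘ E_pi)^3 + (E_alpha + (E_pi + D + E_alpha))) f = (376/17)cos x - (8/17)sin x - (4151/289)cos 2x - (11961/578)sin 2x

g(x) = (376/17)cos x - (8/17)sin x - (4151/289)cos 2x - (11961/578)sin 2x


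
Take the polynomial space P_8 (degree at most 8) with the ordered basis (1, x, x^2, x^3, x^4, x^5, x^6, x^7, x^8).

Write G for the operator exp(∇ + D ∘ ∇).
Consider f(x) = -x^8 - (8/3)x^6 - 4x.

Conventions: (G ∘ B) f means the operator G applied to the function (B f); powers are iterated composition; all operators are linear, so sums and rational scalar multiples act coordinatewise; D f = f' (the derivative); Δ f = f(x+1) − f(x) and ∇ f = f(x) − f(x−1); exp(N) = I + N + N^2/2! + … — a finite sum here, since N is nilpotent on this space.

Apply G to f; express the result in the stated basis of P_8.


the result is g(x) = -x^8 - 8x^7 - (176/3)x^6 - 128x^5 - 430x^4 + (184/3)x^3 - 956x^2 + 980x - 694

order-1 term: -8x^7 - 28x^6 + 96x^5 - 250x^4 + (992/3)x^3 - 260x^2 + 112x - 73/3
order-2 term: -28x^6 - 168x^5 + 310x^4 + 120x^3 - 1508x^2 + 2152x - 3053/3
order-3 term: -56x^5 - 420x^4 + (680/3)x^3 + 1440x^2 - 2328x + 622
order-4 term: -70x^4 - 560x^3 - 180x^2 + 1520x - 1783/3
order-5 term: -56x^3 - 420x^2 - 296x + 450
order-6 term: -28x^2 - 168x - 302/3
order-7 term: -8x - 28
order-8 term: -1
the series for exp(∇ + D ∘ ∇) f terminates at order 8
exp(∇ + D ∘ ∇) f = -x^8 - 8x^7 - (176/3)x^6 - 128x^5 - 430x^4 + (184/3)x^3 - 956x^2 + 980x - 694


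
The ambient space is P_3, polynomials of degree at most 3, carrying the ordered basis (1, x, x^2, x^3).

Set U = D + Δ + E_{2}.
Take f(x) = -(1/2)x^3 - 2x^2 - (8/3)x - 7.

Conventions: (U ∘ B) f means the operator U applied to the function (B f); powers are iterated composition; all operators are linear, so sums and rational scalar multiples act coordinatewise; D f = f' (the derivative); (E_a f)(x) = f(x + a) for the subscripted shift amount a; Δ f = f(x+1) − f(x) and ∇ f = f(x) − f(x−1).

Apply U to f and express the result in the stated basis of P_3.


the image equals g(x) = -(1/2)x^3 - 8x^2 - (157/6)x - 193/6

D f = -(3/2)x^2 - 4x - 8/3
Δ f = -(3/2)x^2 - (11/2)x - 31/6
E_{2} f = -(1/2)x^3 - 5x^2 - (50/3)x - 73/3
(D + Δ + E_{2}) f = -(1/2)x^3 - 8x^2 - (157/6)x - 193/6


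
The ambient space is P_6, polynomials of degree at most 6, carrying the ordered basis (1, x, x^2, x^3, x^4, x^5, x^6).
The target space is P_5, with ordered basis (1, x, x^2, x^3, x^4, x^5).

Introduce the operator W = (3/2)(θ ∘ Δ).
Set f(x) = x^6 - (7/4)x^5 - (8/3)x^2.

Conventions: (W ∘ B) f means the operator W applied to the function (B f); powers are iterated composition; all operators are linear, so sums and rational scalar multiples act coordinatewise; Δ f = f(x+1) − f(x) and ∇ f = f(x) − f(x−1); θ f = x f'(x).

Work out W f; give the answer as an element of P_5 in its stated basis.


Δ f = 6x^5 + (25/4)x^4 + (5/2)x^3 - (5/2)x^2 - (97/12)x - 41/12
θ Δ f = 30x^5 + 25x^4 + (15/2)x^3 - 5x^2 - (97/12)x
((3/2)(θ ∘ Δ)) f = 45x^5 + (75/2)x^4 + (45/4)x^3 - (15/2)x^2 - (97/8)x

g(x) = 45x^5 + (75/2)x^4 + (45/4)x^3 - (15/2)x^2 - (97/8)x


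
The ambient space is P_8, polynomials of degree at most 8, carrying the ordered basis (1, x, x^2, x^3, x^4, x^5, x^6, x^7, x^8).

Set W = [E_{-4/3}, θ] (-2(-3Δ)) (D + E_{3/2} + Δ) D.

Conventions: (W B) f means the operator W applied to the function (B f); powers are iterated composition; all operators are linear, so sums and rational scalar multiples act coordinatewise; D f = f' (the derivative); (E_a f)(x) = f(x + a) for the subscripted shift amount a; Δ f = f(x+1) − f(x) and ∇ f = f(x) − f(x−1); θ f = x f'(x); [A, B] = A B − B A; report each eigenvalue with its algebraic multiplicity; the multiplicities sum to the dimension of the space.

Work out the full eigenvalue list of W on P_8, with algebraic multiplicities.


image of 1: 0
image of x: 0
image of x^2: 0
image of x^3: -48
image of x^4: -192x - 512
image of x^5: -480x^2 - 2560x + 2600/3
image of x^6: -960x^3 - 7680x^2 + 5200x - 31360/9
image of x^7: -1680x^4 - 17920x^3 + 18200x^2 - (219520/9)x + 160153/27
image of x^8: -2688x^5 - 35840x^4 + (145600/3)x^3 - (878080/9)x^2 + (1281224/27)x - 1215088/81
the matrix is upper triangular; its diagonal is (0, 0, 0, 0, 0, 0, 0, 0, 0)
for a triangular matrix the eigenvalues are the diagonal entries, with algebraic multiplicity their repetition count

λ = 0 (multiplicity 9)


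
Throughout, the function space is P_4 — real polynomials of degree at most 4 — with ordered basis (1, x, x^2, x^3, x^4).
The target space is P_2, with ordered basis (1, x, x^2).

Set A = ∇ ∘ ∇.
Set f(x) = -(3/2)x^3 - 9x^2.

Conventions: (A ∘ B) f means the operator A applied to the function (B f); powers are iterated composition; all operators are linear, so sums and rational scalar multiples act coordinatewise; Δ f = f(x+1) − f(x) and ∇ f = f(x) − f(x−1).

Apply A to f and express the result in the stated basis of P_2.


the result is g(x) = -9x - 9

∇ f = -(9/2)x^2 - (27/2)x + 15/2
∇ ∇ f = -9x - 9


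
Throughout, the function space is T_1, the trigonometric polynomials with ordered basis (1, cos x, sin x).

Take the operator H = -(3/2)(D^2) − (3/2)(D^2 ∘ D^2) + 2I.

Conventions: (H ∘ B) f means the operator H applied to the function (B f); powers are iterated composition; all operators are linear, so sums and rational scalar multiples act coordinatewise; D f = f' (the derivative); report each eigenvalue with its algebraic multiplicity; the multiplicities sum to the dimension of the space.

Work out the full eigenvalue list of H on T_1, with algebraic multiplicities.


λ = 2 (multiplicity 3)

image of 1: 2
image of cos x: 2cos x
image of sin x: 2sin x
the matrix is diagonal; its diagonal is (2, 2, 2)
for a triangular matrix the eigenvalues are the diagonal entries, with algebraic multiplicity their repetition count


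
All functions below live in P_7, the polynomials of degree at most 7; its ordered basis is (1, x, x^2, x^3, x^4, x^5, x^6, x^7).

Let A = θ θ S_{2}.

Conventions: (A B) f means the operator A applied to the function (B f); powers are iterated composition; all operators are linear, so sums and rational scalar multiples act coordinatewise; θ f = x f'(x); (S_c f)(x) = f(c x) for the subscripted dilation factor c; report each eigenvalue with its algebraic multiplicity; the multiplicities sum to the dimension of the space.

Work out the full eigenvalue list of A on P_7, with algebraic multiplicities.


λ = 0 (multiplicity 1), λ = 2 (multiplicity 1), λ = 16 (multiplicity 1), λ = 72 (multiplicity 1), λ = 256 (multiplicity 1), λ = 800 (multiplicity 1), λ = 2304 (multiplicity 1), λ = 6272 (multiplicity 1)

image of 1: 0
image of x: 2x
image of x^2: 16x^2
image of x^3: 72x^3
image of x^4: 256x^4
image of x^5: 800x^5
image of x^6: 2304x^6
image of x^7: 6272x^7
the matrix is upper triangular; its diagonal is (0, 2, 16, 72, 256, 800, 2304, 6272)
for a triangular matrix the eigenvalues are the diagonal entries, with algebraic multiplicity their repetition count


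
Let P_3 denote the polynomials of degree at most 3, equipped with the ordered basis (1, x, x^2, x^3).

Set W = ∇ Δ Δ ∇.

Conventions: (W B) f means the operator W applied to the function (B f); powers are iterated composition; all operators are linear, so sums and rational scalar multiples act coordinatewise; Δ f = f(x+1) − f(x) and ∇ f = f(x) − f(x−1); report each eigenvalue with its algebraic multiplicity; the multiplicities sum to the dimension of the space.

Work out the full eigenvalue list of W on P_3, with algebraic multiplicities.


image of 1: 0
image of x: 0
image of x^2: 0
image of x^3: 0
the matrix is upper triangular; its diagonal is (0, 0, 0, 0)
for a triangular matrix the eigenvalues are the diagonal entries, with algebraic multiplicity their repetition count

λ = 0 (multiplicity 4)


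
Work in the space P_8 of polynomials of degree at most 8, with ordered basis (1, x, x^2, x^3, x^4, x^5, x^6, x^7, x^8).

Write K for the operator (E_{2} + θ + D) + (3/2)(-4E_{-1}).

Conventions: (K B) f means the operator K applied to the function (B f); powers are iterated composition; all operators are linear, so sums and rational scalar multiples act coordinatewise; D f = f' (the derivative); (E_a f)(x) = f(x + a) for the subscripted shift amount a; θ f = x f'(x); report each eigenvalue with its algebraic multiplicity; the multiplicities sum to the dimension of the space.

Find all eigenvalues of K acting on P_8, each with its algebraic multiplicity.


image of 1: -5
image of x: -4x + 9
image of x^2: -3x^2 + 18x - 2
image of x^3: -2x^3 + 27x^2 - 6x + 14
image of x^4: -x^4 + 36x^3 - 12x^2 + 56x + 10
image of x^5: 45x^4 - 20x^3 + 140x^2 + 50x + 38
image of x^6: x^6 + 54x^5 - 30x^4 + 280x^3 + 150x^2 + 228x + 58
image of x^7: 2x^7 + 63x^6 - 42x^5 + 490x^4 + 350x^3 + 798x^2 + 406x + 134
image of x^8: 3x^8 + 72x^7 - 56x^6 + 784x^5 + 700x^4 + 2128x^3 + 1624x^2 + 1072x + 250
the matrix is upper triangular; its diagonal is (-5, -4, -3, -2, -1, 0, 1, 2, 3)
for a triangular matrix the eigenvalues are the diagonal entries, with algebraic multiplicity their repetition count

λ = -5 (multiplicity 1), λ = -4 (multiplicity 1), λ = -3 (multiplicity 1), λ = -2 (multiplicity 1), λ = -1 (multiplicity 1), λ = 0 (multiplicity 1), λ = 1 (multiplicity 1), λ = 2 (multiplicity 1), λ = 3 (multiplicity 1)


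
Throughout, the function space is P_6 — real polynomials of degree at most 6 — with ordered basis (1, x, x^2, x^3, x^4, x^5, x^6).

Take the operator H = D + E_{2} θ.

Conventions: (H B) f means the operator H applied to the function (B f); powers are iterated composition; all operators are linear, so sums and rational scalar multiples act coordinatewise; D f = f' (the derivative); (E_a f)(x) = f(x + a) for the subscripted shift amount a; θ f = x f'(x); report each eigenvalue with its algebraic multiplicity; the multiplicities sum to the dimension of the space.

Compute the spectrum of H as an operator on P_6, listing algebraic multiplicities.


λ = 0 (multiplicity 1), λ = 1 (multiplicity 1), λ = 2 (multiplicity 1), λ = 3 (multiplicity 1), λ = 4 (multiplicity 1), λ = 5 (multiplicity 1), λ = 6 (multiplicity 1)

image of 1: 0
image of x: x + 3
image of x^2: 2x^2 + 10x + 8
image of x^3: 3x^3 + 21x^2 + 36x + 24
image of x^4: 4x^4 + 36x^3 + 96x^2 + 128x + 64
image of x^5: 5x^5 + 55x^4 + 200x^3 + 400x^2 + 400x + 160
image of x^6: 6x^6 + 78x^5 + 360x^4 + 960x^3 + 1440x^2 + 1152x + 384
the matrix is upper triangular; its diagonal is (0, 1, 2, 3, 4, 5, 6)
for a triangular matrix the eigenvalues are the diagonal entries, with algebraic multiplicity their repetition count


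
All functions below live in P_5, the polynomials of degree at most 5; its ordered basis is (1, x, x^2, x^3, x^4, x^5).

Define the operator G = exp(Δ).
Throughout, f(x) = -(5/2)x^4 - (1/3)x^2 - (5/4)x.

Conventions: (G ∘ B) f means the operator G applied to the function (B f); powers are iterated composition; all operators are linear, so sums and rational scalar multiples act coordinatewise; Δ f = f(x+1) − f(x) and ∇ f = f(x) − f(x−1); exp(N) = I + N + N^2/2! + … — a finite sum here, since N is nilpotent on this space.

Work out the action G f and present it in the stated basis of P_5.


g(x) = -(5/2)x^4 - 10x^3 - (91/3)x^2 - (623/12)x - 473/12

order-1 term: -10x^3 - 15x^2 - (32/3)x - 49/12
order-2 term: -15x^2 - 30x - 107/6
order-3 term: -10x - 15
order-4 term: -5/2
the series for exp(Δ) f terminates at order 4
exp(Δ) f = -(5/2)x^4 - 10x^3 - (91/3)x^2 - (623/12)x - 473/12


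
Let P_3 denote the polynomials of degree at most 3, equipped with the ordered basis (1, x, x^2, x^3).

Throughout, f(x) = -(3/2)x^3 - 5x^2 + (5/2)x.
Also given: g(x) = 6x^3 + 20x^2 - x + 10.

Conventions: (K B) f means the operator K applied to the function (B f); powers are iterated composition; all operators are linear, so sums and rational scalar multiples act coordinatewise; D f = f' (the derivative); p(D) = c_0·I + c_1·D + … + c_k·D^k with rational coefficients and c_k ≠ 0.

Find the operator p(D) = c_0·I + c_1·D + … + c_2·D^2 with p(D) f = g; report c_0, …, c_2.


p(D) = -4·I − D^2, i.e. c_0 = -4, c_1 = 0, c_2 = -1

D^0 f = -(3/2)x^3 - 5x^2 + (5/2)x
D^1 f = -(9/2)x^2 - 10x + 5/2
D^2 f = -9x - 10
matching coefficients of g against c_0 f + c_1 Df + … from the top degree down determines the c_i
solution: c_0 = -4, c_1 = 0, c_2 = -1


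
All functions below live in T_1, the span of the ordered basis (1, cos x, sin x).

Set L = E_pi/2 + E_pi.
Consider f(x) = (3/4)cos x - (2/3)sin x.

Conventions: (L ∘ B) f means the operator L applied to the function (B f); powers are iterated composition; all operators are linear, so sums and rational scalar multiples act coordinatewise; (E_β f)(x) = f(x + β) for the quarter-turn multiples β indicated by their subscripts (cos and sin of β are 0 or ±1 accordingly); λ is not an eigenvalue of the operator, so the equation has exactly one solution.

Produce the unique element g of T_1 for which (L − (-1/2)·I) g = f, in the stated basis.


write g with unknown coordinates in the stated basis and equate coefficients in (L − (-1/2)·I) g = f
solving from the highest basis element down gives g = (7/30)cos x + (13/15)sin x
check: L g = (19/30)cos x - (11/10)sin x
so L g − (-1/2)·g = (3/4)cos x - (2/3)sin x = f ✓

the image equals g(x) = (7/30)cos x + (13/15)sin x


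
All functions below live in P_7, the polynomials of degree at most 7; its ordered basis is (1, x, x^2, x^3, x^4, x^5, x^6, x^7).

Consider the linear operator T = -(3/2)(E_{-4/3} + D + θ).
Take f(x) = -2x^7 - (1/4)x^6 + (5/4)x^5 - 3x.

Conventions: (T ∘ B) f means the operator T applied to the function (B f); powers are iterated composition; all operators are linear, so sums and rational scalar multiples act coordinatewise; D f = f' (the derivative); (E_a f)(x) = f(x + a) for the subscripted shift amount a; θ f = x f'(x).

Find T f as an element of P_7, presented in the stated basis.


g(x) = 24x^7 - (35/8)x^6 + 100x^5 - (16975/72)x^4 + (7580/27)x^3 - (5488/27)x^2 + (21355/243)x - 20363/1458

E_{-4/3} f = -2x^7 + (221/12)x^6 - (857/12)x^5 + (4075/27)x^4 - (15160/81)x^3 + (10976/81)x^2 - (40523/729)x + 26924/2187
D f = -14x^6 - (3/2)x^5 + (25/4)x^4 - 3
θ f = -14x^7 - (3/2)x^6 + (25/4)x^5 - 3x
(E_{-4/3} + D + θ) f = -16x^7 + (35/12)x^6 - (200/3)x^5 + (16975/108)x^4 - (15160/81)x^3 + (10976/81)x^2 - (42710/729)x + 20363/2187
(-(3/2)(E_{-4/3} + D + θ)) f = 24x^7 - (35/8)x^6 + 100x^5 - (16975/72)x^4 + (7580/27)x^3 - (5488/27)x^2 + (21355/243)x - 20363/1458


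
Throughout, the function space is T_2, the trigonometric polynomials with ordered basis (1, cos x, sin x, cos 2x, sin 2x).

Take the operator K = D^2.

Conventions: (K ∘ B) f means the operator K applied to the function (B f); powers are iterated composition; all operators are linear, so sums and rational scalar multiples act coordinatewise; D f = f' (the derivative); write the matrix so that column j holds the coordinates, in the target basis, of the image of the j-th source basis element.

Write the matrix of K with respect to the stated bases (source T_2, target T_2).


image of 1: 0
image of cos x: -cos x
image of sin x: -sin x
image of cos 2x: -4cos 2x
image of sin 2x: -4sin 2x
each image's coordinates form column j of the matrix

the matrix is [[0, 0, 0, 0, 0]; [0, -1, 0, 0, 0]; [0, 0, -1, 0, 0]; [0, 0, 0, -4, 0]; [0, 0, 0, 0, -4]] (rows listed top to bottom)


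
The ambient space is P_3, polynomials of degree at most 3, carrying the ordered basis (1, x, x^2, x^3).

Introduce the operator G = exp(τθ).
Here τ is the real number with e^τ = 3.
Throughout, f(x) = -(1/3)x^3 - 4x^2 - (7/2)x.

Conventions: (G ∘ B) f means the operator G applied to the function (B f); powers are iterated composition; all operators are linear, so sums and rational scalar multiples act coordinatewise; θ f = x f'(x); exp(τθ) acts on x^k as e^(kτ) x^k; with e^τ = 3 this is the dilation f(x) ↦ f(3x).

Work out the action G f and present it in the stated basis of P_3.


the image equals g(x) = -9x^3 - 36x^2 - (21/2)x

exp(τθ) x^k = e^(kτ) x^k; with e^τ = 3 this sends x^k to 3^k x^k
x ↦ 3 x
x^2 ↦ 9 x^2
x^3 ↦ 27 x^3
applying this coordinatewise to f: exp(τθ) f = -9x^3 - 36x^2 - (21/2)x


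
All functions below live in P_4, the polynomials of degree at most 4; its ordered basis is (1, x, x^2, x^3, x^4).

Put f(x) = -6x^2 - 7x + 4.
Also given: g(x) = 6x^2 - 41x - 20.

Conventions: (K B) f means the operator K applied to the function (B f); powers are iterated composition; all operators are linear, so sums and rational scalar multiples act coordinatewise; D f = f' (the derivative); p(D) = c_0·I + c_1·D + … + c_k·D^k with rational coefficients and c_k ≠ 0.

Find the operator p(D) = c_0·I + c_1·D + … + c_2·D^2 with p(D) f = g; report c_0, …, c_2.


D^0 f = -6x^2 - 7x + 4
D^1 f = -12x - 7
D^2 f = -12
matching coefficients of g against c_0 f + c_1 Df + … from the top degree down determines the c_i
solution: c_0 = -1, c_1 = 4, c_2 = -1

c_0 = -1, c_1 = 4, c_2 = -1


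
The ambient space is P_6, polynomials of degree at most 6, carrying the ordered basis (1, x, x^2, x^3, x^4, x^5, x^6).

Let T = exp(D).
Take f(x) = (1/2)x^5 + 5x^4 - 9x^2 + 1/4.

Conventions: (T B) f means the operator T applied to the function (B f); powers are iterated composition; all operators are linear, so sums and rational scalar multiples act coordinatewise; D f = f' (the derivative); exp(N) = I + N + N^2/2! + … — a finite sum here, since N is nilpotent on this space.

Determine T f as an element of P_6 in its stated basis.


order-1 term: (5/2)x^4 + 20x^3 - 18x
order-2 term: 5x^3 + 30x^2 - 9
order-3 term: 5x^2 + 20x
order-4 term: (5/2)x + 5
order-5 term: 1/2
the series for exp(D) f terminates at order 5
exp(D) f = (1/2)x^5 + (15/2)x^4 + 25x^3 + 26x^2 + (9/2)x - 13/4

g(x) = (1/2)x^5 + (15/2)x^4 + 25x^3 + 26x^2 + (9/2)x - 13/4


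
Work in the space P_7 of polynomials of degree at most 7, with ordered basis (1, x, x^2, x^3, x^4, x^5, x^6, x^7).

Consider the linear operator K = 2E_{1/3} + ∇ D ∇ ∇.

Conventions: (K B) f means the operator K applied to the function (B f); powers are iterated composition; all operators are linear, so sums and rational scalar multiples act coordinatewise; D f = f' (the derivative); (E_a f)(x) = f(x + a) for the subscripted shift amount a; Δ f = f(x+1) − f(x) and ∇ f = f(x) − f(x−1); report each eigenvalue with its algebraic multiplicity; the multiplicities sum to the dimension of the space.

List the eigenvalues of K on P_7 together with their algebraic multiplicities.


image of 1: 2
image of x: 2x + 2/3
image of x^2: 2x^2 + (4/3)x + 2/9
image of x^3: 2x^3 + 2x^2 + (2/3)x + 2/27
image of x^4: 2x^4 + (8/3)x^3 + (4/3)x^2 + (8/27)x + 1946/81
image of x^5: 2x^5 + (10/3)x^4 + (20/9)x^3 + (20/27)x^2 + (9730/81)x - 43738/243
image of x^6: 2x^6 + 4x^5 + (10/3)x^4 + (40/27)x^3 + (9730/27)x^2 - (87476/81)x + 656102/729
image of x^7: 2x^7 + (14/3)x^6 + (14/3)x^5 + (70/27)x^4 + (68110/81)x^3 - (306166/81)x^2 + (4592714/729)x - 8266858/2187
the matrix is upper triangular; its diagonal is (2, 2, 2, 2, 2, 2, 2, 2)
for a triangular matrix the eigenvalues are the diagonal entries, with algebraic multiplicity their repetition count

λ = 2 (multiplicity 8)


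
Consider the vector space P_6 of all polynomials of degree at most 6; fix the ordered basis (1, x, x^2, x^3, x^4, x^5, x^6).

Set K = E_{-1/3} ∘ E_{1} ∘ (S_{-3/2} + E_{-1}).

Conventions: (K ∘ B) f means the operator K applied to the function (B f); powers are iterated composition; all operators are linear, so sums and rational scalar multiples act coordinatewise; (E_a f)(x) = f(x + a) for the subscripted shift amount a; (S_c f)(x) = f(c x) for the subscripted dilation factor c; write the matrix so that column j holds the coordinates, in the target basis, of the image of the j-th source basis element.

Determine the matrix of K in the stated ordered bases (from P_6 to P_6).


the matrix is [[2, -4/3, 10/9, -28/27, 82/81, -244/243, 730/729]; [0, -1/2, 7/3, -25/6, 158/27, -1205/162, 727/81]; [0, 0, 13/4, -31/4, 85/6, -1235/54, 3665/108]; [0, 0, 0, -19/8, 73/6, -1175/36, 3605/54]; [0, 0, 0, 0, 97/16, -1295/48, 3725/48]; [0, 0, 0, 0, 0, -211/32, 697/16]; [0, 0, 0, 0, 0, 0, 793/64]] (rows listed top to bottom)

image of 1: 2
image of x: -(1/2)x - 4/3
image of x^2: (13/4)x^2 + (7/3)x + 10/9
image of x^3: -(19/8)x^3 - (31/4)x^2 - (25/6)x - 28/27
image of x^4: (97/16)x^4 + (73/6)x^3 + (85/6)x^2 + (158/27)x + 82/81
image of x^5: -(211/32)x^5 - (1295/48)x^4 - (1175/36)x^3 - (1235/54)x^2 - (1205/162)x - 244/243
image of x^6: (793/64)x^6 + (697/16)x^5 + (3725/48)x^4 + (3605/54)x^3 + (3665/108)x^2 + (727/81)x + 730/729
each image's coordinates form column j of the matrix


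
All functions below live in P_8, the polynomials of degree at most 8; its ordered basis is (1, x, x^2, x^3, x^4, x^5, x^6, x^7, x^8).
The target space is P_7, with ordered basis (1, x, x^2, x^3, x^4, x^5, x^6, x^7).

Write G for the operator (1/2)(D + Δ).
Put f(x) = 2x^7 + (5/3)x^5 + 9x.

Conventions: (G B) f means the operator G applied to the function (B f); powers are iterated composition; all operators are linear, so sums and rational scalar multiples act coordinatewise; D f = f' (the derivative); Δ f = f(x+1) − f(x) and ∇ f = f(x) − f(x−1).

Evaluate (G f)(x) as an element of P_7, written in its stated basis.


D f = 14x^6 + (25/3)x^4 + 9
Δ f = 14x^6 + 42x^5 + (235/3)x^4 + (260/3)x^3 + (176/3)x^2 + (67/3)x + 38/3
(D + Δ) f = 28x^6 + 42x^5 + (260/3)x^4 + (260/3)x^3 + (176/3)x^2 + (67/3)x + 65/3
((1/2)(D + Δ)) f = 14x^6 + 21x^5 + (130/3)x^4 + (130/3)x^3 + (88/3)x^2 + (67/6)x + 65/6

the result is g(x) = 14x^6 + 21x^5 + (130/3)x^4 + (130/3)x^3 + (88/3)x^2 + (67/6)x + 65/6
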